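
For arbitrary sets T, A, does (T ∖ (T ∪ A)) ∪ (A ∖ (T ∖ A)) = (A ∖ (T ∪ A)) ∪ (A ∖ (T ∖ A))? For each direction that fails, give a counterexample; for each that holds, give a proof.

Both inclusions hold; the sets are equal.

Forward inclusion. Let x ∈ (T ∖ (T ∪ A)) ∪ (A ∖ (T ∖ A)). Then either x ∈ A and x ∉ T; or x ∈ T ∩ A. In each case x ∈ (A ∖ (T ∪ A)) ∪ (A ∖ (T ∖ A)), so (T ∖ (T ∪ A)) ∪ (A ∖ (T ∖ A)) ⊆ (A ∖ (T ∪ A)) ∪ (A ∖ (T ∖ A)).

Reverse inclusion. Let x ∈ (A ∖ (T ∪ A)) ∪ (A ∖ (T ∖ A)). Then either x ∈ A and x ∉ T; or x ∈ T ∩ A. In each case x ∈ (T ∖ (T ∪ A)) ∪ (A ∖ (T ∖ A)), so (A ∖ (T ∪ A)) ∪ (A ∖ (T ∖ A)) ⊆ (T ∖ (T ∪ A)) ∪ (A ∖ (T ∖ A)).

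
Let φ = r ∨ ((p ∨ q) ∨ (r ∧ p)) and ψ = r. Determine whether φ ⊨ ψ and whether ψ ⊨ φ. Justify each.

(⟹) This fails. Under q = T, p = F, r = F, the left side is true but the right side is false.

(⟸) Assume the antecedent. If q is true, r ∨ ((p ∨ q) ∨ (r ∧ p)) reduces to true regardless of the other variables. If q is false, the antecedent forces (q = F, p = F, r = T) or (q = F, p = T, r = T), and r ∨ ((p ∨ q) ∨ (r ∧ p)) holds there. Either way r ∨ ((p ∨ q) ∨ (r ∧ p)) holds.

Only the converse holds.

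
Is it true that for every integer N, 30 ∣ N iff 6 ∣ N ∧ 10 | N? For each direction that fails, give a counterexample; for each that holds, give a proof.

(⟸) Suppose 6 ∣ N and 10 ∣ N. Any common multiple of 6 and 10 is a multiple of their lcm; here lcm(6, 10) = 6·10/gcd(6, 10) = 60/2 = 30, so 30 ∣ N.

(⟹) If 30 ∣ N, write N = 30q. Since 30 = 5·6, N = 6·(5q), so 6 ∣ N; and since 30 = 3·10, N = 10·(3q), so 10 ∣ N.

Both directions hold; the statement is true.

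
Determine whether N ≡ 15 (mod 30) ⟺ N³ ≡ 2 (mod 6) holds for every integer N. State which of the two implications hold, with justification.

(⟹) This fails: take N = 15. Then 15 ≡ 15 (mod 30), but 15³ = 3375 ≡ 3 (mod 6), not 2.

(⟸) This fails: take N = 2. Then 2³ = 8 ≡ 2 (mod 6), yet 2 ≡ 2 (mod 30), not 15.

Neither implication holds.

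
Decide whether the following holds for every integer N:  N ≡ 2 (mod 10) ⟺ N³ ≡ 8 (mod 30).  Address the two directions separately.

Only the reverse direction holds.

(→) This fails: take N = 12. Then 12 ≡ 2 (mod 10), but 12³ = 1728 ≡ 18 (mod 30), not 8.

(←) Conversely, the residues r modulo 30 with r³ ≡ 8 (mod 30) are exactly {2}, and each is ≡ 2 (mod 10).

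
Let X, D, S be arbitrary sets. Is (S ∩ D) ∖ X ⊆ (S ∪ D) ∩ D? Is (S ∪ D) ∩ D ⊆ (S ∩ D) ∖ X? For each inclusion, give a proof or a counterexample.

The sets are not equal: only the forward inclusion holds.

(⊇) This inclusion fails. Take X = ∅, D = {1}, S = ∅; then 1 ∈ (S ∪ D) ∩ D but 1 ∉ (S ∩ D) ∖ X.

(⊆) Let x ∈ (S ∩ D) ∖ X. Then x ∈ D ∩ S and x ∉ X, from which x ∈ (S ∪ D) ∩ D.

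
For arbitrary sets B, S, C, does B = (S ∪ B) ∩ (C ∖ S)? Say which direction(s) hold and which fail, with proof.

(⊆) fails; (⊇) holds.

(⟸) Let x ∈ (S ∪ B) ∩ (C ∖ S). Then x ∈ B ∩ C and x ∉ S, from which x ∈ B.

(⟹) This inclusion fails. Take B = {1}, S = ∅, C = ∅; then 1 ∈ B but 1 ∉ (S ∪ B) ∩ (C ∖ S).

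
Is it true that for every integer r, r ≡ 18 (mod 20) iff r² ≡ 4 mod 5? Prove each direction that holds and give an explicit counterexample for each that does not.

Not equivalent: only (⇒) holds.

(⇐) This fails: take r = 2. Then 2² = 4 ≡ 4 (mod 5), yet 2 ≡ 2 (mod 20), not 18.

(⇒) Suppose r ≡ 18 (mod 20). Then r² ≡ 18² = 324 (mod 20), and since 5 ∣ 20, also r² ≡ 4 (mod 5).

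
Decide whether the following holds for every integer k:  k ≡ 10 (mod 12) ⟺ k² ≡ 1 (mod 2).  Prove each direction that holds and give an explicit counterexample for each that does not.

(⟹) This fails: take k = 10. Then 10 ≡ 10 (mod 12), but 10² = 100 ≡ 0 (mod 2), not 1.

(⟸) This fails: take k = 1. Then 1² = 1 ≡ 1 (mod 2), yet 1 ≡ 1 (mod 12), not 10.

Both directions fail.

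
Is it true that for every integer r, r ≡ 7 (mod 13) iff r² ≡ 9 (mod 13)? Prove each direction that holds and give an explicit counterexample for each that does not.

Both directions fail.

Forward direction. This fails: take r = 7. Then 7 ≡ 7 (mod 13), but 7² = 49 ≡ 10 (mod 13), not 9.

Converse. This fails: take r = 3. Then 3² = 9 ≡ 9 (mod 13), yet 3 ≡ 3 (mod 13), not 7.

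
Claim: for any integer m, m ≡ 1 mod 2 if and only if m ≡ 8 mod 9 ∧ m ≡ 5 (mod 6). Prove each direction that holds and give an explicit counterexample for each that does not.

The forward direction fails; the converse holds.

[⇒] This fails: m = 1 gives 1 ≡ 1 (mod 2) but 1 ≡ 1 (mod 9), so the conjunction on the right does not hold.

[⇐] Conversely, if m ≡ 8 (mod 9) and m ≡ 5 (mod 6), then by the Chinese remainder theorem m ≡ 17 (mod 18). Since 17 ≡ 1 (mod 2) and 2 ∣ 18, we get m ≡ 1 (mod 2).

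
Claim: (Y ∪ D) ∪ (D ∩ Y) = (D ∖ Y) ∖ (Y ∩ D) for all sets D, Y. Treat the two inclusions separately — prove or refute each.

Only the reverse inclusion holds.

Forward inclusion. This inclusion fails. Take D = ∅, Y = {1}; then 1 ∈ (Y ∪ D) ∪ (D ∩ Y) but 1 ∉ (D ∖ Y) ∖ (Y ∩ D).

Reverse inclusion. Let x ∈ (D ∖ Y) ∖ (Y ∩ D). Then x ∈ D and x ∉ Y, from which x ∈ (Y ∪ D) ∪ (D ∩ Y).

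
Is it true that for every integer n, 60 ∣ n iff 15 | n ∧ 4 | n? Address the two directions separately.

Equivalent; both directions hold.

Forward direction. If 60 ∣ n, write n = 60q. Since 60 = 4·15, n = 15·(4q), so 15 ∣ n; and since 60 = 15·4, n = 4·(15q), so 4 ∣ n.

Converse. Suppose 15 ∣ n and 4 ∣ n. Any common multiple of 15 and 4 is a multiple of their lcm; here gcd(15, 4) = 1, so lcm(15, 4) = 15·4 = 60, so 60 ∣ n.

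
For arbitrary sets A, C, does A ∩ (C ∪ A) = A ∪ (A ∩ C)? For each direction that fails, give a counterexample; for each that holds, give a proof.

Forward inclusion. Let x ∈ A ∩ (C ∪ A). Then either x ∈ A and x ∉ C; or x ∈ A ∩ C. In each case x ∈ A ∪ (A ∩ C), so A ∩ (C ∪ A) ⊆ A ∪ (A ∩ C).

Reverse inclusion. Let x ∈ A ∪ (A ∩ C). Then either x ∈ A and x ∉ C; or x ∈ A ∩ C. In each case x ∈ A ∩ (C ∪ A), so A ∪ (A ∩ C) ⊆ A ∩ (C ∪ A).

Both inclusions hold; the sets are equal.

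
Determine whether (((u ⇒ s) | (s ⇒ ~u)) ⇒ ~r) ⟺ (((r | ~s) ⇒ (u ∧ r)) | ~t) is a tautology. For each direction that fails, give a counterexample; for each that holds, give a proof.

Forward direction. This fails. Under t = T, r = F, s = F, u = F, the left side is true but the right side is false.

Converse. This fails. Under t = F, r = T, s = F, u = F, the left side is false but the right side is true.

Neither direction holds.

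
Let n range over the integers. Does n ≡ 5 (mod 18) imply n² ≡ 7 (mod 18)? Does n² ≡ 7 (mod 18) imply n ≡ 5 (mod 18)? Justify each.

Only the forward implication holds.

(⟸) This fails: take n = 13. Then 13² = 169 ≡ 7 (mod 18), yet 13 ≡ 13 (mod 18), not 5.

(⟹) Suppose n ≡ 5 (mod 18). Write n = 18j + 5. Then (18j + 5)² = 324j² + 180j + 25 = 18(18j² + 10j + 1) + 7, so n² ≡ 7 (mod 18).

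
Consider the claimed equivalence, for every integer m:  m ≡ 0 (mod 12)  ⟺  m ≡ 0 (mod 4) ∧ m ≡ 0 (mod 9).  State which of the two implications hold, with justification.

Not equivalent: only (⇐) holds.

(→) This fails: m = 24 gives 24 ≡ 0 (mod 12) but 24 ≡ 6 (mod 9), so the conjunction on the right does not hold.

(←) Conversely, if m ≡ 0 (mod 4) and m ≡ 0 (mod 9), then by the Chinese remainder theorem m ≡ 0 (mod 36). Since 0 ≡ 0 (mod 12) and 12 ∣ 36, we get m ≡ 0 (mod 12).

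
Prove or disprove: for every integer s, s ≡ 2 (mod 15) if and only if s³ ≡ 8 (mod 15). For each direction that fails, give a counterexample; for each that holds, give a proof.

(→) Suppose s ≡ 2 (mod 15). Write s = 15j + 2. Then (15j + 2)³ = 3375j³ + 1350j² + 180j + 8 = 15(225j³ + 90j² + 12j) + 8, so s³ ≡ 8 (mod 15).

(←) Conversely, suppose s³ ≡ 8 (mod 15). The only residue r in {0, …, 14} with r³ ≡ 8 (mod 15) is r = 2, so s ≡ 2 (mod 15).

Equivalent; both directions hold.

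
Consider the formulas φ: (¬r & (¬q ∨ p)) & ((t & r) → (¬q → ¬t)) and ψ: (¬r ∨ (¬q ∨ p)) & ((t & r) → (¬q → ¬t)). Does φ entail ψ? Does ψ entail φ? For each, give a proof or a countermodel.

(→) Assume the antecedent. If r is true, the antecedent cannot hold. If r is false, the consequent reduces to true regardless of the other variables. Either way the consequent holds.

(←) This fails. Under p = F, t = F, q = T, r = F, the left side is false but the right side is true.

The forward direction holds; the converse fails.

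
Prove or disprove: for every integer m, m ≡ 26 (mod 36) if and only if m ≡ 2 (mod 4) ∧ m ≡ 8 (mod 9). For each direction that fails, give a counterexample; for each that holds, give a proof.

(→) Suppose m ≡ 26 (mod 36); write m = 36j + 26. Since 4 ∣ 36, reducing mod 4 gives m ≡ 26 ≡ 2 (mod 4); since 9 ∣ 36, reducing mod 9 gives m ≡ 26 ≡ 8 (mod 9).

(←) Conversely, if m ≡ 2 (mod 4) and m ≡ 8 (mod 9), then by the Chinese remainder theorem m ≡ 26 (mod 36). This is exactly m ≡ 26 (mod 36).

Both directions hold; the statement is true.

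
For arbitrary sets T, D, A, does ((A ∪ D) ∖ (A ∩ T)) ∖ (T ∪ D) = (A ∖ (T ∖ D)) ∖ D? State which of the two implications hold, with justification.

Forward inclusion. Let x ∈ ((A ∪ D) ∖ (A ∩ T)) ∖ (T ∪ D). Then x ∈ A and x ∉ T, D, from which x ∈ (A ∖ (T ∖ D)) ∖ D.

Reverse inclusion. Let x ∈ (A ∖ (T ∖ D)) ∖ D. Then x ∈ A and x ∉ T, D, from which x ∈ ((A ∪ D) ∖ (A ∩ T)) ∖ (T ∪ D).

The two sets are equal.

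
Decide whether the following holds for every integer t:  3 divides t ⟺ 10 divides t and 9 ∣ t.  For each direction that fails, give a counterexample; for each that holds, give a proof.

The forward direction fails; the converse holds.

[⇒] This fails: take t = 3. Certainly 3 ∣ 3, but 10 ∤ 3.

[⇐] Suppose 10 ∣ t and 9 ∣ t. Any common multiple of 10 and 9 is a multiple of their lcm; here gcd(10, 9) = 1, so lcm(10, 9) = 10·9 = 90, so 90 ∣ t. Since 3 ∣ 90, it follows that 3 ∣ t.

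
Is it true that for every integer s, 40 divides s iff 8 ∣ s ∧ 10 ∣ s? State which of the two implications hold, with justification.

Both directions hold.

Forward direction. If 40 ∣ s, write s = 40q. Since 40 = 5·8, s = 8·(5q), so 8 ∣ s; and since 40 = 4·10, s = 10·(4q), so 10 ∣ s.

Converse. Suppose 8 ∣ s and 10 ∣ s. Any common multiple of 8 and 10 is a multiple of their lcm; here lcm(8, 10) = 8·10/gcd(8, 10) = 80/2 = 40, so 40 ∣ s.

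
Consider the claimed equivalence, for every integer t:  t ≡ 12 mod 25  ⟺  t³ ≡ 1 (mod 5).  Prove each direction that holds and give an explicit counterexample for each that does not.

Both directions fail.

(⟹) This fails: take t = 12. Then 12 ≡ 12 (mod 25), but 12³ = 1728 ≡ 3 (mod 5), not 1.

(⟸) This fails: take t = 1. Then 1³ = 1 ≡ 1 (mod 5), yet 1 ≡ 1 (mod 25), not 12.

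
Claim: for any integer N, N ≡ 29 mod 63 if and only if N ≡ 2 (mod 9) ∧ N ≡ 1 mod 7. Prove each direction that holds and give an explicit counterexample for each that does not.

The biconditional holds.

(→) Suppose N ≡ 29 (mod 63); write N = 63j + 29. Since 9 ∣ 63, reducing mod 9 gives N ≡ 29 ≡ 2 (mod 9); since 7 ∣ 63, reducing mod 7 gives N ≡ 29 ≡ 1 (mod 7).

(←) Conversely, if N ≡ 2 (mod 9) and N ≡ 1 (mod 7), then by the Chinese remainder theorem N ≡ 29 (mod 63). This is exactly N ≡ 29 (mod 63).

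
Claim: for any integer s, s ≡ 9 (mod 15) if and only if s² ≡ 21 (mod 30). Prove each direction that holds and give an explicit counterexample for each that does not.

(→) This fails: take s = 24. Then 24 ≡ 9 (mod 15), but 24² = 576 ≡ 6 (mod 30), not 21.

(←) This fails: take s = 21. Then 21² = 441 ≡ 21 (mod 30), yet 21 ≡ 6 (mod 15), not 9.

Both directions fail.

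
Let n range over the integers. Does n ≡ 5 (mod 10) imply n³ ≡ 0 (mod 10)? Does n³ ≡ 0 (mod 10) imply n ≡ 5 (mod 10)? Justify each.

Neither direction holds.

Forward direction. This fails: take n = 5. Then 5 ≡ 5 (mod 10), but 5³ = 125 ≡ 5 (mod 10), not 0.

Converse. This fails: take n = 0. Then 0³ = 0 ≡ 0 (mod 10), yet 0 ≡ 0 (mod 10), not 5.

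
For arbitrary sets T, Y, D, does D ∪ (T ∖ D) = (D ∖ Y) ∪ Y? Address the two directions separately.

Both inclusions fail.

(⊆) This inclusion fails. Take T = {1}, Y = ∅, D = ∅; then 1 ∈ D ∪ (T ∖ D) but 1 ∉ (D ∖ Y) ∪ Y.

(⊇) This inclusion fails. Take T = ∅, Y = {1}, D = ∅; then 1 ∈ (D ∖ Y) ∪ Y but 1 ∉ D ∪ (T ∖ D).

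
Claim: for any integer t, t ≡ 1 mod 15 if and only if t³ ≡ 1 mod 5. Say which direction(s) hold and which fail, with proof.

(⇒) holds; (⇐) fails.

(→) Suppose t ≡ 1 (mod 15). Then t³ ≡ 1³ = 1 (mod 15), and since 5 ∣ 15, also t³ ≡ 1 (mod 5).

(←) This fails: take t = 6. Then 6³ = 216 ≡ 1 (mod 5), yet 6 ≡ 6 (mod 15), not 1.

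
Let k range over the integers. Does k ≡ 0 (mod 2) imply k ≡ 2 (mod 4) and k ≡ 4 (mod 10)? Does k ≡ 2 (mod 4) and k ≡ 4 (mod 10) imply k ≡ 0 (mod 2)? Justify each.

Only the reverse direction holds.

Forward direction. This fails: k = 0 gives 0 ≡ 0 (mod 2) but 0 ≡ 0 (mod 4), so the conjunction on the right does not hold.

Converse. If k ≡ 2 (mod 4) and k ≡ 4 (mod 10), then by the Chinese remainder theorem k ≡ 14 (mod 20). Since 14 ≡ 0 (mod 2) and 2 ∣ 20, we get k ≡ 0 (mod 2).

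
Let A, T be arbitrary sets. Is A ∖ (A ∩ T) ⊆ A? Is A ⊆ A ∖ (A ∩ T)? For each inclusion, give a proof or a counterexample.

Forward inclusion. Let x ∈ A ∖ (A ∩ T). Then x ∈ A and x ∉ T, from which x ∈ A.

Reverse inclusion. This inclusion fails. Take A = {1}, T = {1}; then 1 ∈ A but 1 ∉ A ∖ (A ∩ T).

Only the forward inclusion holds.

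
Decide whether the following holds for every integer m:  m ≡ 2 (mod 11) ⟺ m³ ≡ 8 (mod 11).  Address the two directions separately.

Both directions hold.

(→) Suppose m ≡ 2 (mod 11). Write m = 11j + 2. Then (11j + 2)³ = 1331j³ + 726j² + 132j + 8 = 11(121j³ + 66j² + 12j) + 8, so m³ ≡ 8 (mod 11).

(←) Conversely, suppose m³ ≡ 8 (mod 11). The only residue r in {0, …, 10} with r³ ≡ 8 (mod 11) is r = 2, so m ≡ 2 (mod 11).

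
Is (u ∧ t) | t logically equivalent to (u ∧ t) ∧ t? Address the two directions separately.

(⇒) fails; (⇐) holds.

(⇒) This fails. Under u = F, t = T, the left side is true but the right side is false.

(⇐) Assume the antecedent. If u is true, the antecedent forces (u = T, t = T), and (u ∧ t) | t holds there. If u is false, the antecedent cannot hold. Either way (u ∧ t) | t holds.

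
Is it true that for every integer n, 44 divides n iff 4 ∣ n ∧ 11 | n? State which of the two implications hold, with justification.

Both directions hold.

[⇒] If 44 ∣ n, write n = 44q. Since 44 = 11·4, n = 4·(11q), so 4 ∣ n; and since 44 = 4·11, n = 11·(4q), so 11 ∣ n.

[⇐] Suppose 4 ∣ n and 11 ∣ n. Any common multiple of 4 and 11 is a multiple of their lcm; here gcd(4, 11) = 1, so lcm(4, 11) = 4·11 = 44, so 44 ∣ n.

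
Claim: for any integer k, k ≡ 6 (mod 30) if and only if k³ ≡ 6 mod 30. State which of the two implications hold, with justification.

[⇒] Suppose k ≡ 6 (mod 30). Write k = 30j + 6. Then (30j + 6)³ = 27000j³ + 16200j² + 3240j + 216 = 30(900j³ + 540j² + 108j + 7) + 6, so k³ ≡ 6 (mod 30).

[⇐] Conversely, suppose k³ ≡ 6 (mod 30). The only residue r in {0, …, 29} with r³ ≡ 6 (mod 30) is r = 6, so k ≡ 6 (mod 30).

Both implications hold.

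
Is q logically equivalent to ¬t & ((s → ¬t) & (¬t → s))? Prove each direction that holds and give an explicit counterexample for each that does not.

Both directions fail.

Forward direction. This fails. Under t = F, q = T, s = F, the left side is true but the right side is false.

Converse. This fails. Under t = F, q = F, s = T, the left side is false but the right side is true.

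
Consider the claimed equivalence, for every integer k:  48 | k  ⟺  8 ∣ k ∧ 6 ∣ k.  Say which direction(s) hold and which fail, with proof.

Not equivalent: only (⇒) holds.

(⇒) If 48 ∣ k, write k = 48q. Since 48 = 6·8, k = 8·(6q), so 8 ∣ k; and since 48 = 8·6, k = 6·(8q), so 6 ∣ k.

(⇐) This fails: take k = 24. Both 8 ∣ 24 and 6 ∣ 24, yet 24 is not a multiple of 48 (since 24 = 0·48 + 24), so 48 ∤ 24.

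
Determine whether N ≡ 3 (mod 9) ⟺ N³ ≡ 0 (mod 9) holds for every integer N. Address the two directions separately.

Not equivalent: only (⇒) holds.

[⇒] Suppose N ≡ 3 (mod 9). Write N = 9j + 3. Then (9j + 3)³ = 729j³ + 729j² + 243j + 27 = 9(81j³ + 81j² + 27j + 3) + 0, so N³ ≡ 0 (mod 9).

[⇐] This fails: take N = 0. Then 0³ = 0 ≡ 0 (mod 9), yet 0 ≡ 0 (mod 9), not 3.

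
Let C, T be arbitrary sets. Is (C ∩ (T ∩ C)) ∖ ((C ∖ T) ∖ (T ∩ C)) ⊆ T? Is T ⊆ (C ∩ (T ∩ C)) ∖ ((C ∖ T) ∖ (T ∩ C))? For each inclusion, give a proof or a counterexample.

The sets are not equal: only the forward inclusion holds.

(⟹) Let x ∈ (C ∩ (T ∩ C)) ∖ ((C ∖ T) ∖ (T ∩ C)). Then x ∈ C ∩ T, from which x ∈ T.

(⟸) This inclusion fails. Take C = ∅, T = {1}; then 1 ∈ T but 1 ∉ (C ∩ (T ∩ C)) ∖ ((C ∖ T) ∖ (T ∩ C)).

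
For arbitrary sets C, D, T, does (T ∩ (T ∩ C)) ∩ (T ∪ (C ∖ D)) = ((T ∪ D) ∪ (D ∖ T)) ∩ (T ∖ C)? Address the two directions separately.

Neither inclusion holds.

(⟹) This inclusion fails. Take C = {1}, D = ∅, T = {1}; then 1 ∈ (T ∩ (T ∩ C)) ∩ (T ∪ (C ∖ D)) but 1 ∉ ((T ∪ D) ∪ (D ∖ T)) ∩ (T ∖ C).

(⟸) This inclusion fails. Take C = ∅, D = ∅, T = {1}; then 1 ∈ ((T ∪ D) ∪ (D ∖ T)) ∩ (T ∖ C) but 1 ∉ (T ∩ (T ∩ C)) ∩ (T ∪ (C ∖ D)).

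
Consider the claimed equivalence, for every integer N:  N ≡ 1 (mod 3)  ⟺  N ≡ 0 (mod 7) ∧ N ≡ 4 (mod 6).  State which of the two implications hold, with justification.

(⇐) If N ≡ 0 (mod 7) and N ≡ 4 (mod 6), then by the Chinese remainder theorem N ≡ 28 (mod 42). Since 28 ≡ 1 (mod 3) and 3 ∣ 42, we get N ≡ 1 (mod 3).

(⇒) This fails: N = 1 gives 1 ≡ 1 (mod 3) but 1 ≡ 1 (mod 7), so the conjunction on the right does not hold.

(⇒) fails; (⇐) holds.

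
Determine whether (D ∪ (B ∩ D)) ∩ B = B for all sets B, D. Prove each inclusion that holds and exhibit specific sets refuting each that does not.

The sets are not equal: only the forward inclusion holds.

Reverse inclusion. This inclusion fails. Take B = {1}, D = ∅; then 1 ∈ B but 1 ∉ (D ∪ (B ∩ D)) ∩ B.

Forward inclusion. Let x ∈ (D ∪ (B ∩ D)) ∩ B. Then x ∈ B ∩ D, from which x ∈ B.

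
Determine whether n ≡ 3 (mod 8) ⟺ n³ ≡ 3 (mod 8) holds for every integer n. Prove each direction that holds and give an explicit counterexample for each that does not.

Converse. For the converse, argue contrapositively. If n ≢ 3 (mod 8), then n is congruent to one of 0, 1, 2, 4, 5, 6, 7 modulo 8, and these give n³ ≡ 0, 1, 0, 0, 5, 0, 7 respectively — never 3.

Forward direction. Suppose n ≡ 3 (mod 8). Write n = 8j + 3. Then (8j + 3)³ = 512j³ + 576j² + 216j + 27 = 8(64j³ + 72j² + 27j + 3) + 3, so n³ ≡ 3 (mod 8).

Both directions hold.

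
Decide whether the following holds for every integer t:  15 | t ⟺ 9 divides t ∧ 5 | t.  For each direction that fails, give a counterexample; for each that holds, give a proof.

Only the converse holds.

(⟹) This fails: take t = 15. Certainly 15 ∣ 15, but 9 ∤ 15.

(⟸) Suppose 9 ∣ t and 5 ∣ t. Any common multiple of 9 and 5 is a multiple of their lcm; here gcd(9, 5) = 1, so lcm(9, 5) = 9·5 = 45, so 45 ∣ t. Since 15 ∣ 45, it follows that 15 ∣ t.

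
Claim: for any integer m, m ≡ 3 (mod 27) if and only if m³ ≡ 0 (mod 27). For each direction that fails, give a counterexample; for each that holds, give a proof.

(⇒) holds; (⇐) fails.

[⇒] Suppose m ≡ 3 (mod 27). Write m = 27j + 3. Then (27j + 3)³ = 19683j³ + 6561j² + 729j + 27 = 27(729j³ + 243j² + 27j + 1) + 0, so m³ ≡ 0 (mod 27).

[⇐] This fails: take m = 0. Then 0³ = 0 ≡ 0 (mod 27), yet 0 ≡ 0 (mod 27), not 3.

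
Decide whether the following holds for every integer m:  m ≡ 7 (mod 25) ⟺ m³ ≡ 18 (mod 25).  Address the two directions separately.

Equivalent; both directions hold.

(⟸) Suppose m³ ≡ 18 (mod 25). The only residue r in {0, …, 24} with r³ ≡ 18 (mod 25) is r = 7, so m ≡ 7 (mod 25).

(⟹) Suppose m ≡ 7 (mod 25). Write m = 25j + 7. Then (25j + 7)³ = 15625j³ + 13125j² + 3675j + 343 = 25(625j³ + 525j² + 147j + 13) + 18, so m³ ≡ 18 (mod 25).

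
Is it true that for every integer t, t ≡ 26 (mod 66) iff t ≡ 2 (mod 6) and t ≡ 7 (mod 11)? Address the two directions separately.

(⇒) This fails: t = 26 gives 26 ≡ 26 (mod 66) but 26 ≡ 4 (mod 11), so the conjunction on the right does not hold.

(⇐) This fails: t = 62 satisfies both congruences on the right (62 ≡ 2 mod 6 and 62 ≡ 7 mod 11) yet 62 ≡ 62 (mod 66), not 26.

Both directions fail.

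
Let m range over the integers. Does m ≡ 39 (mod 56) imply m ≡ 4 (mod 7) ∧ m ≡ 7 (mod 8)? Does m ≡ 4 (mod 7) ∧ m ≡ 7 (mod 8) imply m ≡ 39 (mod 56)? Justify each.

(⟹) Suppose m ≡ 39 (mod 56); write m = 56j + 39. Since 7 ∣ 56, reducing mod 7 gives m ≡ 39 ≡ 4 (mod 7); since 8 ∣ 56, reducing mod 8 gives m ≡ 39 ≡ 7 (mod 8).

(⟸) Conversely, if m ≡ 4 (mod 7) and m ≡ 7 (mod 8), then by the Chinese remainder theorem m ≡ 39 (mod 56). This is exactly m ≡ 39 (mod 56).

Both directions hold; the statement is true.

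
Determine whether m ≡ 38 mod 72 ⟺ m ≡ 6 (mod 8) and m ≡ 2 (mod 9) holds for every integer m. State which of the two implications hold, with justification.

[⇒] Suppose m ≡ 38 (mod 72); write m = 72j + 38. Since 8 ∣ 72, reducing mod 8 gives m ≡ 38 ≡ 6 (mod 8); since 9 ∣ 72, reducing mod 9 gives m ≡ 38 ≡ 2 (mod 9).

[⇐] Conversely, if m ≡ 6 (mod 8) and m ≡ 2 (mod 9), then by the Chinese remainder theorem m ≡ 38 (mod 72). This is exactly m ≡ 38 (mod 72).

Equivalent; both directions hold.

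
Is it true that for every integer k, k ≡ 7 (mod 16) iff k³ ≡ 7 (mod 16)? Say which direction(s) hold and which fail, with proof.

(⟸) Suppose k³ ≡ 7 (mod 16). The only residue r in {0, …, 15} with r³ ≡ 7 (mod 16) is r = 7, so k ≡ 7 (mod 16).

(⟹) Suppose k ≡ 7 (mod 16). Write k = 16j + 7. Then (16j + 7)³ = 4096j³ + 5376j² + 2352j + 343 = 16(256j³ + 336j² + 147j + 21) + 7, so k³ ≡ 7 (mod 16).

The biconditional holds.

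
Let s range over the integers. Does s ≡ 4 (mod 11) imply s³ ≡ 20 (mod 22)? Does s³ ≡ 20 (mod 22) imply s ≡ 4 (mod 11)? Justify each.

Only the reverse direction holds.

(→) This fails: take s = 15. Then 15 ≡ 4 (mod 11), but 15³ = 3375 ≡ 9 (mod 22), not 20.

(←) Conversely, the residues r modulo 22 with r³ ≡ 20 (mod 22) are exactly {4}, and each is ≡ 4 (mod 11).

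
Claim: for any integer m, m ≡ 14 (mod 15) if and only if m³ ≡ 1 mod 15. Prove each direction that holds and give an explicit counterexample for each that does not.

[⇒] This fails: take m = 14. Then 14 ≡ 14 (mod 15), but 14³ = 2744 ≡ 14 (mod 15), not 1.

[⇐] This fails: take m = 1. Then 1³ = 1 ≡ 1 (mod 15), yet 1 ≡ 1 (mod 15), not 14.

Neither direction holds.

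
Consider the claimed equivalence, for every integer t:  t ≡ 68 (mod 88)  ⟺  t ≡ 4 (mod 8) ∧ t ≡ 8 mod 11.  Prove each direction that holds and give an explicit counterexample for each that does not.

Both directions fail.

(⟹) This fails: t = 68 gives 68 ≡ 68 (mod 88) but 68 ≡ 2 (mod 11), so the conjunction on the right does not hold.

(⟸) This fails: t = 52 satisfies both congruences on the right (52 ≡ 4 mod 8 and 52 ≡ 8 mod 11) yet 52 ≡ 52 (mod 88), not 68.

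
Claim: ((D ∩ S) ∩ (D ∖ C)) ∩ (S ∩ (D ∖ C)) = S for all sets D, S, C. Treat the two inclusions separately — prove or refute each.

Reverse inclusion. This inclusion fails. Take D = ∅, S = {1}, C = ∅; then 1 ∈ S but 1 ∉ ((D ∩ S) ∩ (D ∖ C)) ∩ (S ∩ (D ∖ C)).

Forward inclusion. Let x ∈ ((D ∩ S) ∩ (D ∖ C)) ∩ (S ∩ (D ∖ C)). Then x ∈ D ∩ S and x ∉ C, from which x ∈ S.

(⊆) holds; (⊇) fails.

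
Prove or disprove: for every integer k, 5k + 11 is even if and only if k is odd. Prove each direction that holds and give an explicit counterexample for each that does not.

[⇒] Suppose 5k + 11 is even. Since 5 is odd, 5k and k have the same parity, so 5k + 11 ≡ k + 11 (mod 2). As 11 is odd, 5k + 11 is even exactly when k is odd. Thus k is odd.

[⇐] Conversely, suppose k is odd; write k = 2j + 1. Then 5k + 11 = 5·(2j + 1) + 11 = 2·5j + 16, which is even.

Both directions hold; the statement is true.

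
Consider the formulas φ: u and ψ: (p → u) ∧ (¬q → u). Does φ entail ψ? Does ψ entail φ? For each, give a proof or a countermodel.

(⇐) This fails. Under p = F, u = F, q = T, the left side is false but the right side is true.

(⇒) Assume the antecedent. If p is true, the antecedent forces (p = T, u = T, q = F) or (p = T, u = T, q = T), and (p → u) ∧ (¬q → u) holds there. If p is false, the antecedent forces (p = F, u = T, q = F) or (p = F, u = T, q = T), and (p → u) ∧ (¬q → u) holds there. Either way (p → u) ∧ (¬q → u) holds.

Only the forward implication holds.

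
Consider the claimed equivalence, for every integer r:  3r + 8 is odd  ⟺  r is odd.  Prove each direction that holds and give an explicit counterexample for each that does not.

Both implications hold.

(⟹) Suppose 3r + 8 is odd. Since 3 is odd, 3r and r have the same parity, so 3r + 8 ≡ r + 8 (mod 2). As 8 is even, 3r + 8 is odd exactly when r is odd. Thus r is odd.

(⟸) Conversely, suppose r is odd; write r = 2j + 1. Then 3r + 8 = 3·(2j + 1) + 8 = 2·3j + 11, which is odd.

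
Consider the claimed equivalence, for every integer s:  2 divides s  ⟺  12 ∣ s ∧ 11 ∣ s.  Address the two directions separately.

The forward direction fails; the converse holds.

[⇐] Suppose 12 ∣ s and 11 ∣ s. Any common multiple of 12 and 11 is a multiple of their lcm; here gcd(12, 11) = 1, so lcm(12, 11) = 12·11 = 132, so 132 ∣ s. Since 2 ∣ 132, it follows that 2 ∣ s.

[⇒] This fails: take s = 2. Certainly 2 ∣ 2, but 12 ∤ 2.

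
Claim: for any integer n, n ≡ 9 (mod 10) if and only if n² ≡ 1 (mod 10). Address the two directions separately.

Only the forward direction holds.

(⟹) Suppose n ≡ 9 (mod 10). Write n = 10j + 9. Then (10j + 9)² = 100j² + 180j + 81 = 10(10j² + 18j + 8) + 1, so n² ≡ 1 (mod 10).

(⟸) This fails: take n = 1. Then 1² = 1 ≡ 1 (mod 10), yet 1 ≡ 1 (mod 10), not 9.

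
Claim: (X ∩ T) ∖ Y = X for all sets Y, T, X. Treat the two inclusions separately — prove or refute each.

(⟹) Let x ∈ (X ∩ T) ∖ Y. Then x ∈ T ∩ X and x ∉ Y, from which x ∈ X.

(⟸) This inclusion fails. Take Y = ∅, T = ∅, X = {1}; then 1 ∈ X but 1 ∉ (X ∩ T) ∖ Y.

Only the forward inclusion holds.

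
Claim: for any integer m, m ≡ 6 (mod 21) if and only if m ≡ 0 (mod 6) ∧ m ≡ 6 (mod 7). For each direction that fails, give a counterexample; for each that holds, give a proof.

Not equivalent: only (⇐) holds.

[⇒] This fails: m = 27 gives 27 ≡ 6 (mod 21) but 27 ≡ 3 (mod 6), so the conjunction on the right does not hold.

[⇐] Conversely, if m ≡ 0 (mod 6) and m ≡ 6 (mod 7), then by the Chinese remainder theorem m ≡ 6 (mod 42). Since 6 ≡ 6 (mod 21) and 21 ∣ 42, we get m ≡ 6 (mod 21).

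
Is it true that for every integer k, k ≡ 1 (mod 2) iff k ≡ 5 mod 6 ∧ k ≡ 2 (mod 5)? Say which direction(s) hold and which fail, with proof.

Forward direction. This fails: k = 1 gives 1 ≡ 1 (mod 2) but 1 ≡ 1 (mod 6), so the conjunction on the right does not hold.

Converse. If k ≡ 5 (mod 6) and k ≡ 2 (mod 5), then by the Chinese remainder theorem k ≡ 17 (mod 30). Since 17 ≡ 1 (mod 2) and 2 ∣ 30, we get k ≡ 1 (mod 2).

(⇒) fails; (⇐) holds.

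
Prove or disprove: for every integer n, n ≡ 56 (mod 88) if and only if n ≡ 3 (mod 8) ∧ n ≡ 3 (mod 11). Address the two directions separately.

Neither implication holds.

(→) This fails: n = 56 gives 56 ≡ 56 (mod 88) but 56 ≡ 0 (mod 8), so the conjunction on the right does not hold.

(←) This fails: n = 3 satisfies both congruences on the right (3 ≡ 3 mod 8 and 3 ≡ 3 mod 11) yet 3 ≡ 3 (mod 88), not 56.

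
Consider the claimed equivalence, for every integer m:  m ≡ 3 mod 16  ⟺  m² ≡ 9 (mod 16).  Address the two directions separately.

(⟹) Suppose m ≡ 3 mod 16. Write m = 16j + 3. Then (16j + 3)² = 256j² + 96j + 9 = 16(16j² + 6j) + 9, so m² ≡ 9 (mod 16).

(⟸) This fails: take m = 5. Then 5² = 25 ≡ 9 (mod 16), yet 5 ≡ 5 (mod 16), not 3.

Only the forward implication holds.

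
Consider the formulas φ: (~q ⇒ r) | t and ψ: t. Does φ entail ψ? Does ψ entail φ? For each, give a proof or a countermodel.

Only the converse holds.

(⇒) This fails. Under q = T, t = F, r = F, the left side is true but the right side is false.

(⇐) Assume the antecedent. If q is true, (~q ⇒ r) | t reduces to true regardless of the other variables. If q is false, the antecedent forces (q = F, t = T, r = F) or (q = F, t = T, r = T), and (~q ⇒ r) | t holds there. Either way (~q ⇒ r) | t holds.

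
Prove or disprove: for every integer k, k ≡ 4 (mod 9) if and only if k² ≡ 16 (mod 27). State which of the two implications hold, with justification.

Neither implication holds.

(⇒) This fails: take k = 13. Then 13 ≡ 4 (mod 9), but 13² = 169 ≡ 7 (mod 27), not 16.

(⇐) This fails: take k = 23. Then 23² = 529 ≡ 16 (mod 27), yet 23 ≡ 5 (mod 9), not 4.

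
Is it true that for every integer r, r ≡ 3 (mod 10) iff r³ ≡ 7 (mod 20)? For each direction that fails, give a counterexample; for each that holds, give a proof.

(⟸) The residues r modulo 20 with r³ ≡ 7 (mod 20) are exactly {3}, and each is ≡ 3 (mod 10).

(⟹) This fails: take r = 13. Then 13 ≡ 3 (mod 10), but 13³ = 2197 ≡ 17 (mod 20), not 7.

Not equivalent: only (⇐) holds.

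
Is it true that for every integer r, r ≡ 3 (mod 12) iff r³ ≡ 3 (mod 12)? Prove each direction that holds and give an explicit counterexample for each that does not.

Both directions hold.

Converse. Suppose r³ ≡ 3 (mod 12). The only residue r in {0, …, 11} with r³ ≡ 3 (mod 12) is r = 3, so r ≡ 3 (mod 12).

Forward direction. Suppose r ≡ 3 (mod 12). Write r = 12j + 3. Then (12j + 3)³ = 1728j³ + 1296j² + 324j + 27 = 12(144j³ + 108j² + 27j + 2) + 3, so r³ ≡ 3 (mod 12).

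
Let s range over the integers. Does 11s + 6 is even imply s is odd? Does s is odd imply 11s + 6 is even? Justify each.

Forward direction. This fails: s = 0 gives 11s + 6 = 6, which is even, but 0 is even, not odd.

Converse. This also fails: s = 5 is odd, but 11s + 6 = 61 is odd, not even.

Neither direction holds.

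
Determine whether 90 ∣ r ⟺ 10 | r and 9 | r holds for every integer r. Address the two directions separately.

(←) Suppose 10 ∣ r and 9 ∣ r. Any common multiple of 10 and 9 is a multiple of their lcm; here gcd(10, 9) = 1, so lcm(10, 9) = 10·9 = 90, so 90 ∣ r.

(→) If 90 ∣ r, write r = 90q. Since 90 = 9·10, r = 10·(9q), so 10 ∣ r; and since 90 = 10·9, r = 9·(10q), so 9 ∣ r.

Both implications hold.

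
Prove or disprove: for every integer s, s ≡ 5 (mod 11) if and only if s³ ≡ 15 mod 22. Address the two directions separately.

(⟹) This fails: take s = 16. Then 16 ≡ 5 (mod 11), but 16³ = 4096 ≡ 4 (mod 22), not 15.

(⟸) Conversely, the residues r modulo 22 with r³ ≡ 15 (mod 22) are exactly {5}, and each is ≡ 5 (mod 11).

Only the converse holds.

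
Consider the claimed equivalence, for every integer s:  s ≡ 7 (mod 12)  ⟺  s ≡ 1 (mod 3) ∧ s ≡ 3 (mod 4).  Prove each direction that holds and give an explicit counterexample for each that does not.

Both implications hold.

(⟹) Suppose s ≡ 7 (mod 12); write s = 12j + 7. Since 3 ∣ 12, reducing mod 3 gives s ≡ 7 ≡ 1 (mod 3); since 4 ∣ 12, reducing mod 4 gives s ≡ 7 ≡ 3 (mod 4).

(⟸) Conversely, if s ≡ 1 (mod 3) and s ≡ 3 (mod 4), then by the Chinese remainder theorem s ≡ 7 (mod 12). This is exactly s ≡ 7 (mod 12).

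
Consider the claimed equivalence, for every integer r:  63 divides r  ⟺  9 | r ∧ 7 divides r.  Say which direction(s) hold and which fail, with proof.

(→) If 63 ∣ r, write r = 63q. Since 63 = 7·9, r = 9·(7q), so 9 ∣ r; and since 63 = 9·7, r = 7·(9q), so 7 ∣ r.

(←) Suppose 9 ∣ r and 7 ∣ r. Any common multiple of 9 and 7 is a multiple of their lcm; here gcd(9, 7) = 1, so lcm(9, 7) = 9·7 = 63, so 63 ∣ r.

Both directions hold; the statement is true.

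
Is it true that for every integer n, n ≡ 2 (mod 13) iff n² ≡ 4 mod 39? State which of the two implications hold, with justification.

(→) This fails: take n = 15. Then 15 ≡ 2 (mod 13), but 15² = 225 ≡ 30 (mod 39), not 4.

(←) This fails: take n = 11. Then 11² = 121 ≡ 4 (mod 39), yet 11 ≡ 11 (mod 13), not 2.

Both directions fail.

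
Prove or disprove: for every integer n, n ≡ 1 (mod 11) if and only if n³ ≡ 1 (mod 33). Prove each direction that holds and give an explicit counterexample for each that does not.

Not equivalent: only (⇐) holds.

Forward direction. This fails: take n = 12. Then 12 ≡ 1 (mod 11), but 12³ = 1728 ≡ 12 (mod 33), not 1.

Converse. The residues r modulo 33 with r³ ≡ 1 (mod 33) are exactly {1}, and each is ≡ 1 (mod 11).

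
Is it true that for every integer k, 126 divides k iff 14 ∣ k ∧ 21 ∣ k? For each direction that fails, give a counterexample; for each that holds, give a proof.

Forward direction. If 126 ∣ k, write k = 126q. Since 126 = 9·14, k = 14·(9q), so 14 ∣ k; and since 126 = 6·21, k = 21·(6q), so 21 ∣ k.

Converse. This fails: take k = 42. Both 14 ∣ 42 and 21 ∣ 42, yet 42 is not a multiple of 126 (since 42 = 0·126 + 42), so 126 ∤ 42.

Only the forward implication holds.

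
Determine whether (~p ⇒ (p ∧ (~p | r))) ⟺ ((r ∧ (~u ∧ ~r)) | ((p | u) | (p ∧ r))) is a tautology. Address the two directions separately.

(←) This fails. Under p = F, u = T, r = F, the left side is false but the right side is true.

(→) Assume the antecedent. If p is true, the consequent reduces to true regardless of the other variables. If p is false, the antecedent cannot hold. Either way the consequent holds.

(⇒) holds; (⇐) fails.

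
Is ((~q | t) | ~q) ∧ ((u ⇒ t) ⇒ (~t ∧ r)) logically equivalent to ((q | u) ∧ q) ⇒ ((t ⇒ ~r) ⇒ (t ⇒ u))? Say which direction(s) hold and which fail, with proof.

Only the forward implication holds.

Forward direction. Assume the antecedent. If u is true, the consequent reduces to true regardless of the other variables. If u is false, the antecedent forces (u = F, r = T, t = F, q = F), and the consequent holds there. Either way the consequent holds.

Converse. This fails. Under u = F, r = F, t = F, q = F, the left side is false but the right side is true.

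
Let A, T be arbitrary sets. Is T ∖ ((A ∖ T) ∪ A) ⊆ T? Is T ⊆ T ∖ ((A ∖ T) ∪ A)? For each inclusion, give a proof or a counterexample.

(⟹) Let x ∈ T ∖ ((A ∖ T) ∪ A). Then x ∈ T and x ∉ A, from which x ∈ T.

(⟸) This inclusion fails. Take A = {1}, T = {1}; then 1 ∈ T but 1 ∉ T ∖ ((A ∖ T) ∪ A).

The sets are not equal: only the forward inclusion holds.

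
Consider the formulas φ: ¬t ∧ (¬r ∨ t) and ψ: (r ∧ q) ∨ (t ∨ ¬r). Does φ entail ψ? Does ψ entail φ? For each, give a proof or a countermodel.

(→) Assume the antecedent. If q is true, (r ∧ q) ∨ (t ∨ ¬r) reduces to true regardless of the other variables. If q is false, the antecedent forces (q = F, t = F, r = F), and (r ∧ q) ∨ (t ∨ ¬r) holds there. Either way (r ∧ q) ∨ (t ∨ ¬r) holds.

(←) This fails. Under q = F, t = T, r = F, the left side is false but the right side is true.

Only the forward direction holds.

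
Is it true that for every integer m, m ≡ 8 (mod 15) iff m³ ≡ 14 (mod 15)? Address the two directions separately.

Neither implication holds.

[⇒] This fails: take m = 8. Then 8 ≡ 8 (mod 15), but 8³ = 512 ≡ 2 (mod 15), not 14.

[⇐] This fails: take m = 14. Then 14³ = 2744 ≡ 14 (mod 15), yet 14 ≡ 14 (mod 15), not 8.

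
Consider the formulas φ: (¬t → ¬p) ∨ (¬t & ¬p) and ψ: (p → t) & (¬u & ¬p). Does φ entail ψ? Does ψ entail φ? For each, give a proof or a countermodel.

(⟹) This fails. Under t = F, u = T, p = F, the left side is true but the right side is false.

(⟸) Assume the antecedent. If t is true, (¬t → ¬p) ∨ (¬t & ¬p) reduces to true regardless of the other variables. If t is false, the antecedent forces (t = F, u = F, p = F), and (¬t → ¬p) ∨ (¬t & ¬p) holds there. Either way (¬t → ¬p) ∨ (¬t & ¬p) holds.

The forward direction fails; the converse holds.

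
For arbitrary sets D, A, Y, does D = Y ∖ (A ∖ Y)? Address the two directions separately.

Both inclusions fail.

(⊆) This inclusion fails. Take D = {1}, A = ∅, Y = ∅; then 1 ∈ D but 1 ∉ Y ∖ (A ∖ Y).

(⊇) This inclusion fails. Take D = ∅, A = ∅, Y = {1}; then 1 ∈ Y ∖ (A ∖ Y) but 1 ∉ D.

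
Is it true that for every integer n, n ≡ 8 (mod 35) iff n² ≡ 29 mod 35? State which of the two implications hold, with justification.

(←) This fails: take n = 13. Then 13² = 169 ≡ 29 (mod 35), yet 13 ≡ 13 (mod 35), not 8.

(→) Suppose n ≡ 8 (mod 35). Write n = 35j + 8. Then (35j + 8)² = 1225j² + 560j + 64 = 35(35j² + 16j + 1) + 29, so n² ≡ 29 (mod 35).

(⇒) holds; (⇐) fails.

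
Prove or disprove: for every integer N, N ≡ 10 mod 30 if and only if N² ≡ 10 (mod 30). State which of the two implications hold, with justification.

(⟹) Suppose N ≡ 10 mod 30. Write N = 30j + 10. Then (30j + 10)² = 900j² + 600j + 100 = 30(30j² + 20j + 3) + 10, so N² ≡ 10 (mod 30).

(⟸) This fails: take N = 20. Then 20² = 400 ≡ 10 (mod 30), yet 20 ≡ 20 (mod 30), not 10.

Not equivalent: only (⇒) holds.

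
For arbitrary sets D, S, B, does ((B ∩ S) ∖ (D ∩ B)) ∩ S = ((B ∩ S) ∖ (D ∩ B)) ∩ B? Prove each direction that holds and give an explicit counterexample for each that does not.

The two sets are equal.

(⊆) Let x ∈ ((B ∩ S) ∖ (D ∩ B)) ∩ S. Then x ∈ S ∩ B and x ∉ D, from which x ∈ ((B ∩ S) ∖ (D ∩ B)) ∩ B.

(⊇) Let x ∈ ((B ∩ S) ∖ (D ∩ B)) ∩ B. Then x ∈ S ∩ B and x ∉ D, from which x ∈ ((B ∩ S) ∖ (D ∩ B)) ∩ S.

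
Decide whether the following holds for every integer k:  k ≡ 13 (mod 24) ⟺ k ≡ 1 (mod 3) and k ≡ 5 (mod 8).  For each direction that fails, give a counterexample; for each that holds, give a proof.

Equivalent; both directions hold.

Forward direction. Suppose k ≡ 13 (mod 24); write k = 24j + 13. Since 3 ∣ 24, reducing mod 3 gives k ≡ 13 ≡ 1 (mod 3); since 8 ∣ 24, reducing mod 8 gives k ≡ 13 ≡ 5 (mod 8).

Converse. If k ≡ 1 (mod 3) and k ≡ 5 (mod 8), then by the Chinese remainder theorem k ≡ 13 (mod 24). This is exactly k ≡ 13 (mod 24).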